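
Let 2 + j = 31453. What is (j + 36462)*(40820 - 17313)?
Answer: 1596430891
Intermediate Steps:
j = 31451 (j = -2 + 31453 = 31451)
(j + 36462)*(40820 - 17313) = (31451 + 36462)*(40820 - 17313) = 67913*23507 = 1596430891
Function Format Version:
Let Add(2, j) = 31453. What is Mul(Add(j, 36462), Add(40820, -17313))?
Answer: 1596430891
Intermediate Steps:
j = 31451 (j = Add(-2, 31453) = 31451)
Mul(Add(j, 36462), Add(40820, -17313)) = Mul(Add(31451, 36462), Add(40820, -17313)) = Mul(67913, 23507) = 1596430891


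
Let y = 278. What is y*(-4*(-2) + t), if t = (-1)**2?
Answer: 2502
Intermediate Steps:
t = 1
y*(-4*(-2) + t) = 278*(-4*(-2) + 1) = 278*(8 + 1) = 278*9 = 2502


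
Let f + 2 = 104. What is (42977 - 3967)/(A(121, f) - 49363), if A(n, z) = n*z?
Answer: -39010/37021 ≈ -1.0537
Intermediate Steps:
f = 102 (f = -2 + 104 = 102)
(42977 - 3967)/(A(121, f) - 49363) = (42977 - 3967)/(121*102 - 49363) = 39010/(12342 - 49363) = 39010/(-37021) = 39010*(-1/37021) = -39010/37021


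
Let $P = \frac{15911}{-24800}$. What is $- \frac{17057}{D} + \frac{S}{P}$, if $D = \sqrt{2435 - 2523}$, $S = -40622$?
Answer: $\frac{1007425600}{15911} + \frac{17057 i \sqrt{22}}{44} \approx 63316.0 + 1818.3 i$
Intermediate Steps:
$P = - \frac{15911}{24800}$ ($P = 15911 \left(- \frac{1}{24800}\right) = - \frac{15911}{24800} \approx -0.64157$)
$D = 2 i \sqrt{22}$ ($D = \sqrt{-88} = 2 i \sqrt{22} \approx 9.3808 i$)
$- \frac{17057}{D} + \frac{S}{P} = - \frac{17057}{2 i \sqrt{22}} - \frac{40622}{- \frac{15911}{24800}} = - 17057 \left(- \frac{i \sqrt{22}}{44}\right) - - \frac{1007425600}{15911} = \frac{17057 i \sqrt{22}}{44} + \frac{1007425600}{15911} = \frac{1007425600}{15911} + \frac{17057 i \sqrt{22}}{44}$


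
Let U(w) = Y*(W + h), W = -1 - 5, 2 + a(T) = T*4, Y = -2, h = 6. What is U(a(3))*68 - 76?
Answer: -76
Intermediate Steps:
a(T) = -2 + 4*T (a(T) = -2 + T*4 = -2 + 4*T)
W = -6
U(w) = 0 (U(w) = -2*(-6 + 6) = -2*0 = 0)
U(a(3))*68 - 76 = 0*68 - 76 = 0 - 76 = -76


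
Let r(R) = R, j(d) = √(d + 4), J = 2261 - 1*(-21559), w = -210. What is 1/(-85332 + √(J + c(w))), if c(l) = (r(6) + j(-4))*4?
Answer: -7111/606793865 - √5961/3640763190 ≈ -1.1740e-5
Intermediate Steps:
J = 23820 (J = 2261 + 21559 = 23820)
j(d) = √(4 + d)
c(l) = 24 (c(l) = (6 + √(4 - 4))*4 = (6 + √0)*4 = (6 + 0)*4 = 6*4 = 24)
1/(-85332 + √(J + c(w))) = 1/(-85332 + √(23820 + 24)) = 1/(-85332 + √23844) = 1/(-85332 + 2*√5961)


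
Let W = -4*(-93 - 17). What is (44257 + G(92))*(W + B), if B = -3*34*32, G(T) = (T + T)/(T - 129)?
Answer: -4623805800/37 ≈ -1.2497e+8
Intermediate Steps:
G(T) = 2*T/(-129 + T) (G(T) = (2*T)/(-129 + T) = 2*T/(-129 + T))
B = -3264 (B = -102*32 = -3264)
W = 440 (W = -4*(-110) = 440)
(44257 + G(92))*(W + B) = (44257 + 2*92/(-129 + 92))*(440 - 3264) = (44257 + 2*92/(-37))*(-2824) = (44257 + 2*92*(-1/37))*(-2824) = (44257 - 184/37)*(-2824) = (1637325/37)*(-2824) = -4623805800/37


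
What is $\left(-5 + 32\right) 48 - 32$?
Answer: $1264$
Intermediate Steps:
$\left(-5 + 32\right) 48 - 32 = 27 \cdot 48 - 32 = 1296 - 32 = 1264$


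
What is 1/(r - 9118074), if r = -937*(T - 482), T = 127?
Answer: -1/8785439 ≈ -1.1382e-7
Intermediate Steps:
r = 332635 (r = -937*(127 - 482) = -937*(-355) = 332635)
1/(r - 9118074) = 1/(332635 - 9118074) = 1/(-8785439) = -1/8785439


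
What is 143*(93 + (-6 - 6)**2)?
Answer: 33891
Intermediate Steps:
143*(93 + (-6 - 6)**2) = 143*(93 + (-12)**2) = 143*(93 + 144) = 143*237 = 33891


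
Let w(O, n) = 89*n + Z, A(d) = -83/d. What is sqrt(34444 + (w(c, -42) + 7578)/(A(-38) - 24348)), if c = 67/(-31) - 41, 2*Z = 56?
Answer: 2*sqrt(7369999230314105)/925141 ≈ 185.59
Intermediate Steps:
Z = 28 (Z = (1/2)*56 = 28)
c = -1338/31 (c = 67*(-1/31) - 41 = -67/31 - 41 = -1338/31 ≈ -43.161)
w(O, n) = 28 + 89*n (w(O, n) = 89*n + 28 = 28 + 89*n)
sqrt(34444 + (w(c, -42) + 7578)/(A(-38) - 24348)) = sqrt(34444 + ((28 + 89*(-42)) + 7578)/(-83/(-38) - 24348)) = sqrt(34444 + ((28 - 3738) + 7578)/(-83*(-1/38) - 24348)) = sqrt(34444 + (-3710 + 7578)/(83/38 - 24348)) = sqrt(34444 + 3868/(-925141/38)) = sqrt(34444 + 3868*(-38/925141)) = sqrt(34444 - 146984/925141) = sqrt(31865409620/925141) = 2*sqrt(7369999230314105)/925141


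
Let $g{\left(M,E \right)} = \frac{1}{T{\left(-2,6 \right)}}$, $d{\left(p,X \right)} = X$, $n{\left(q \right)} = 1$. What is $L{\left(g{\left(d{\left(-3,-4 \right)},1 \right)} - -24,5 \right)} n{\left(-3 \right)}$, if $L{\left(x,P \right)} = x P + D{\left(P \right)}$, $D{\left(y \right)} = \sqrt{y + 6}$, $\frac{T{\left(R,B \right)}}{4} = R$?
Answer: $\frac{955}{8} + \sqrt{11} \approx 122.69$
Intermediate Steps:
$T{\left(R,B \right)} = 4 R$
$D{\left(y \right)} = \sqrt{6 + y}$
$g{\left(M,E \right)} = - \frac{1}{8}$ ($g{\left(M,E \right)} = \frac{1}{4 \left(-2\right)} = \frac{1}{-8} = - \frac{1}{8}$)
$L{\left(x,P \right)} = \sqrt{6 + P} + P x$ ($L{\left(x,P \right)} = x P + \sqrt{6 + P} = P x + \sqrt{6 + P} = \sqrt{6 + P} + P x$)
$L{\left(g{\left(d{\left(-3,-4 \right)},1 \right)} - -24,5 \right)} n{\left(-3 \right)} = \left(\sqrt{6 + 5} + 5 \left(- \frac{1}{8} - -24\right)\right) 1 = \left(\sqrt{11} + 5 \left(- \frac{1}{8} + 24\right)\right) 1 = \left(\sqrt{11} + 5 \cdot \frac{191}{8}\right) 1 = \left(\sqrt{11} + \frac{955}{8}\right) 1 = \left(\frac{955}{8} + \sqrt{11}\right) 1 = \frac{955}{8} + \sqrt{11}$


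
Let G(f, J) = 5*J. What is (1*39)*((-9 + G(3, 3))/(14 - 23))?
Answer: -26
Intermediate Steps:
(1*39)*((-9 + G(3, 3))/(14 - 23)) = (1*39)*((-9 + 5*3)/(14 - 23)) = 39*((-9 + 15)/(-9)) = 39*(6*(-1/9)) = 39*(-2/3) = -26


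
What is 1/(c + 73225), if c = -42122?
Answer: 1/31103 ≈ 3.2151e-5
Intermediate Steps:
1/(c + 73225) = 1/(-42122 + 73225) = 1/31103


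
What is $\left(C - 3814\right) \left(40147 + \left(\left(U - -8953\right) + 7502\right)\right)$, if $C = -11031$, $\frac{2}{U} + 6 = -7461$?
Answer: $- \frac{6274196674540}{7467} \approx -8.4026 \cdot 10^{8}$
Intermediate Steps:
$U = - \frac{2}{7467}$ ($U = \frac{2}{-6 - 7461} = \frac{2}{-7467} = 2 \left(- \frac{1}{7467}\right) = - \frac{2}{7467} \approx -0.00026785$)
$\left(C - 3814\right) \left(40147 + \left(\left(U - -8953\right) + 7502\right)\right) = \left(-11031 - 3814\right) \left(40147 + \left(\left(- \frac{2}{7467} - -8953\right) + 7502\right)\right) = - 14845 \left(40147 + \left(\left(- \frac{2}{7467} + 8953\right) + 7502\right)\right) = - 14845 \left(40147 + \left(\frac{66852049}{7467} + 7502\right)\right) = - 14845 \left(40147 + \frac{122869483}{7467}\right) = \left(-14845\right) \frac{422647132}{7467} = - \frac{6274196674540}{7467}$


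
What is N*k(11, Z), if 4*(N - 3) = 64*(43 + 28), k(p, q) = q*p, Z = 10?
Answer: 125290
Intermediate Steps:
k(p, q) = p*q
N = 1139 (N = 3 + (64*(43 + 28))/4 = 3 + (64*71)/4 = 3 + (¼)*4544 = 3 + 1136 = 1139)
N*k(11, Z) = 1139*(11*10) = 1139*110 = 125290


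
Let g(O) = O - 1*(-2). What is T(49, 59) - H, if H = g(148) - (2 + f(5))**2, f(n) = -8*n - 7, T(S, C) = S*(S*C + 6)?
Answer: 143828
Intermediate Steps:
T(S, C) = S*(6 + C*S) (T(S, C) = S*(C*S + 6) = S*(6 + C*S))
g(O) = 2 + O (g(O) = O + 2 = 2 + O)
f(n) = -7 - 8*n
H = -1875 (H = (2 + 148) - (2 + (-7 - 8*5))**2 = 150 - (2 + (-7 - 40))**2 = 150 - (2 - 47)**2 = 150 - 1*(-45)**2 = 150 - 1*2025 = 150 - 2025 = -1875)
T(49, 59) - H = 49*(6 + 59*49) - 1*(-1875) = 49*(6 + 2891) + 1875 = 49*2897 + 1875 = 141953 + 1875 = 143828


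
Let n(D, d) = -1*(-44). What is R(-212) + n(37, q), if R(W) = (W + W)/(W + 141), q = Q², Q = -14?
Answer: 3548/71 ≈ 49.972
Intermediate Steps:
q = 196 (q = (-14)² = 196)
R(W) = 2*W/(141 + W) (R(W) = (2*W)/(141 + W) = 2*W/(141 + W))
n(D, d) = 44
R(-212) + n(37, q) = 2*(-212)/(141 - 212) + 44 = 2*(-212)/(-71) + 44 = 2*(-212)*(-1/71) + 44 = 424/71 + 44 = 3548/71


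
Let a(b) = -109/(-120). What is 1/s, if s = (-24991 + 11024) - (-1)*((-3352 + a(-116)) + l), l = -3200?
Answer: -120/2462171 ≈ -4.8737e-5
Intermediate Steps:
a(b) = 109/120 (a(b) = -109*(-1/120) = 109/120)
s = -2462171/120 (s = (-24991 + 11024) - (-1)*((-3352 + 109/120) - 3200) = -13967 - (-1)*(-402131/120 - 3200) = -13967 - (-1)*(-786131)/120 = -13967 - 1*786131/120 = -13967 - 786131/120 = -2462171/120 ≈ -20518.)
1/s = 1/(-2462171/120) = -120/2462171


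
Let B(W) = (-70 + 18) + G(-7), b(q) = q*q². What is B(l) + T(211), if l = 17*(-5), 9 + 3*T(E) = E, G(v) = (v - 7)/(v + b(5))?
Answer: 2693/177 ≈ 15.215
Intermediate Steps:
b(q) = q³
G(v) = (-7 + v)/(125 + v) (G(v) = (v - 7)/(v + 5³) = (-7 + v)/(v + 125) = (-7 + v)/(125 + v))
T(E) = -3 + E/3
l = -85
B(W) = -3075/59 (B(W) = (-70 + 18) + (-7 - 7)/(125 - 7) = -52 - 14/118 = -52 + (1/118)*(-14) = -52 - 7/59 = -3075/59)
B(l) + T(211) = -3075/59 + (-3 + (⅓)*211) = -3075/59 + (-3 + 211/3) = -3075/59 + 202/3 = 2693/177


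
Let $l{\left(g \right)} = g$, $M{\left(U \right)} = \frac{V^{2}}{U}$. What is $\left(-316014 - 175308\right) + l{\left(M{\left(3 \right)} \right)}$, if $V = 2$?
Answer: $- \frac{1473962}{3} \approx -4.9132 \cdot 10^{5}$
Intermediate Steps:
$M{\left(U \right)} = \frac{4}{U}$ ($M{\left(U \right)} = \frac{2^{2}}{U} = \frac{4}{U}$)
$\left(-316014 - 175308\right) + l{\left(M{\left(3 \right)} \right)} = \left(-316014 - 175308\right) + \frac{4}{3} = -491322 + 4 \cdot \frac{1}{3} = -491322 + \frac{4}{3} = - \frac{1473962}{3}$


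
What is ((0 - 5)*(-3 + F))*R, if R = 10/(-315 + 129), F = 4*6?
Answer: 175/31 ≈ 5.6452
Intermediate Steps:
F = 24
R = -5/93 (R = 10/(-186) = -1/186*10 = -5/93 ≈ -0.053763)
((0 - 5)*(-3 + F))*R = ((0 - 5)*(-3 + 24))*(-5/93) = -5*21*(-5/93) = -105*(-5/93) = 175/31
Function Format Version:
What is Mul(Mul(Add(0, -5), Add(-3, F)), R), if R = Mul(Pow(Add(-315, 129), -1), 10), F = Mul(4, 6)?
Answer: Rational(175, 31) ≈ 5.6452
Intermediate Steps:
F = 24
R = Rational(-5, 93) (R = Mul(Pow(-186, -1), 10) = Mul(Rational(-1, 186), 10) = Rational(-5, 93) ≈ -0.053763)
Mul(Mul(Add(0, -5), Add(-3, F)), R) = Mul(Mul(Add(0, -5), Add(-3, 24)), Rational(-5, 93)) = Mul(Mul(-5, 21), Rational(-5, 93)) = Mul(-105, Rational(-5, 93)) = Rational(175, 31)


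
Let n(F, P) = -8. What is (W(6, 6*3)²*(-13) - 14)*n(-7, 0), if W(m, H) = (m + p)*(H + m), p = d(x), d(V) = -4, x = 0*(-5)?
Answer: 239728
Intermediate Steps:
x = 0
p = -4
W(m, H) = (-4 + m)*(H + m) (W(m, H) = (m - 4)*(H + m) = (-4 + m)*(H + m))
(W(6, 6*3)²*(-13) - 14)*n(-7, 0) = ((6² - 24*3 - 4*6 + (6*3)*6)²*(-13) - 14)*(-8) = ((36 - 4*18 - 24 + 18*6)²*(-13) - 14)*(-8) = ((36 - 72 - 24 + 108)²*(-13) - 14)*(-8) = (48²*(-13) - 14)*(-8) = (2304*(-13) - 14)*(-8) = (-29952 - 14)*(-8) = -29966*(-8) = 239728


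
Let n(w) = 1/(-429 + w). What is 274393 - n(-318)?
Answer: 204971572/747 ≈ 2.7439e+5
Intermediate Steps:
274393 - n(-318) = 274393 - 1/(-429 - 318) = 274393 - 1/(-747) = 274393 - 1*(-1/747) = 274393 + 1/747 = 204971572/747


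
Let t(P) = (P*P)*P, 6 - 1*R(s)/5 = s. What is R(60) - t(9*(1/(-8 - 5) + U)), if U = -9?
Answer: 1197177138/2197 ≈ 5.4491e+5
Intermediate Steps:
R(s) = 30 - 5*s
t(P) = P³ (t(P) = P²*P = P³)
R(60) - t(9*(1/(-8 - 5) + U)) = (30 - 5*60) - (9*(1/(-8 - 5) - 9))³ = (30 - 300) - (9*(1/(-13) - 9))³ = -270 - (9*(-1/13 - 9))³ = -270 - (9*(-118/13))³ = -270 - (-1062/13)³ = -270 - 1*(-1197770328/2197) = -270 + 1197770328/2197 = 1197177138/2197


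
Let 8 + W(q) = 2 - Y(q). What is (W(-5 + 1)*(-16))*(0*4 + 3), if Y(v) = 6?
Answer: 576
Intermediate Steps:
W(q) = -12 (W(q) = -8 + (2 - 1*6) = -8 + (2 - 6) = -8 - 4 = -12)
(W(-5 + 1)*(-16))*(0*4 + 3) = (-12*(-16))*(0*4 + 3) = 192*(0 + 3) = 192*3 = 576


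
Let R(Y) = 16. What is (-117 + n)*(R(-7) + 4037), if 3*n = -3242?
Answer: -4854143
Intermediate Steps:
n = -3242/3 (n = (⅓)*(-3242) = -3242/3 ≈ -1080.7)
(-117 + n)*(R(-7) + 4037) = (-117 - 3242/3)*(16 + 4037) = -3593/3*4053 = -4854143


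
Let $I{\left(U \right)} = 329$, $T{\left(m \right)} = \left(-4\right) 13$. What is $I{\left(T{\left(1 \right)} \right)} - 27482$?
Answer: $-27153$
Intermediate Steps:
$T{\left(m \right)} = -52$
$I{\left(T{\left(1 \right)} \right)} - 27482 = 329 - 27482 = -27153$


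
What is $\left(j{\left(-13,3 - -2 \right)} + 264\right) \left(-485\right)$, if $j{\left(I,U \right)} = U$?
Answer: $-130465$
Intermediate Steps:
$\left(j{\left(-13,3 - -2 \right)} + 264\right) \left(-485\right) = \left(\left(3 - -2\right) + 264\right) \left(-485\right) = \left(\left(3 + 2\right) + 264\right) \left(-485\right) = \left(5 + 264\right) \left(-485\right) = 269 \left(-485\right) = -130465$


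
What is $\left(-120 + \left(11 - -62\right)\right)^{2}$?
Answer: $2209$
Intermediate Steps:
$\left(-120 + \left(11 - -62\right)\right)^{2} = \left(-120 + \left(11 + 62\right)\right)^{2} = \left(-120 + 73\right)^{2} = \left(-47\right)^{2} = 2209$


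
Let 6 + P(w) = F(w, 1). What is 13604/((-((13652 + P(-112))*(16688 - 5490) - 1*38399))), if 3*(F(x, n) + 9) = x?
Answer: -40812/456752005 ≈ -8.9353e-5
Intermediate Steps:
F(x, n) = -9 + x/3
P(w) = -15 + w/3 (P(w) = -6 + (-9 + w/3) = -15 + w/3)
13604/((-((13652 + P(-112))*(16688 - 5490) - 1*38399))) = 13604/((-((13652 + (-15 + (1/3)*(-112)))*(16688 - 5490) - 1*38399))) = 13604/((-((13652 + (-15 - 112/3))*11198 - 38399))) = 13604/((-((13652 - 157/3)*11198 - 38399))) = 13604/((-((40799/3)*11198 - 38399))) = 13604/((-(456867202/3 - 38399))) = 13604/((-1*456752005/3)) = 13604/(-456752005/3) = 13604*(-3/456752005) = -40812/456752005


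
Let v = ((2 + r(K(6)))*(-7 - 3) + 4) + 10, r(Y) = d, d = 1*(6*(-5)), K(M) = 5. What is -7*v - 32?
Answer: -2090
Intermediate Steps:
d = -30 (d = 1*(-30) = -30)
r(Y) = -30
v = 294 (v = ((2 - 30)*(-7 - 3) + 4) + 10 = (-28*(-10) + 4) + 10 = (280 + 4) + 10 = 284 + 10 = 294)
-7*v - 32 = -7*294 - 32 = -2058 - 32 = -2090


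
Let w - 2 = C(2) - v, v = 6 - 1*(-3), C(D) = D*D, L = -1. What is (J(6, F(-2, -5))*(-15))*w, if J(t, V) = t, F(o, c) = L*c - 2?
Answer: 270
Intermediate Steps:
F(o, c) = -2 - c (F(o, c) = -c - 2 = -2 - c)
C(D) = D²
v = 9 (v = 6 + 3 = 9)
w = -3 (w = 2 + (2² - 1*9) = 2 + (4 - 9) = 2 - 5 = -3)
(J(6, F(-2, -5))*(-15))*w = (6*(-15))*(-3) = -90*(-3) = 270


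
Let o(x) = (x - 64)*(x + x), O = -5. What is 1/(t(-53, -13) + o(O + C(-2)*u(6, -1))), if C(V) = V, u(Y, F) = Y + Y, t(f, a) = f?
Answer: 1/5341 ≈ 0.00018723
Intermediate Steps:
u(Y, F) = 2*Y
o(x) = 2*x*(-64 + x) (o(x) = (-64 + x)*(2*x) = 2*x*(-64 + x))
1/(t(-53, -13) + o(O + C(-2)*u(6, -1))) = 1/(-53 + 2*(-5 - 4*6)*(-64 + (-5 - 4*6))) = 1/(-53 + 2*(-5 - 2*12)*(-64 + (-5 - 2*12))) = 1/(-53 + 2*(-5 - 24)*(-64 + (-5 - 24))) = 1/(-53 + 2*(-29)*(-64 - 29)) = 1/(-53 + 2*(-29)*(-93)) = 1/(-53 + 5394) = 1/5341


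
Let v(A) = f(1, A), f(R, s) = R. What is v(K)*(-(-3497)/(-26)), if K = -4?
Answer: -269/2 ≈ -134.50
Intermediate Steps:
v(A) = 1
v(K)*(-(-3497)/(-26)) = 1*(-(-3497)/(-26)) = 1*(-(-3497)*(-1)/26) = 1*(-269*1/2) = 1*(-269/2) = -269/2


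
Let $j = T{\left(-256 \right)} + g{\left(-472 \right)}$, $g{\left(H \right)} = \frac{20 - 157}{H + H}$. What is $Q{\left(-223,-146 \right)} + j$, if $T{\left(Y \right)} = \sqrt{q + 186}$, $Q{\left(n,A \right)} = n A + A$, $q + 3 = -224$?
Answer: $\frac{30597065}{944} + i \sqrt{41} \approx 32412.0 + 6.4031 i$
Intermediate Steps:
$q = -227$ ($q = -3 - 224 = -227$)
$Q{\left(n,A \right)} = A + A n$ ($Q{\left(n,A \right)} = A n + A = A + A n$)
$g{\left(H \right)} = - \frac{137}{2 H}$
$T{\left(Y \right)} = i \sqrt{41}$ ($T{\left(Y \right)} = \sqrt{-227 + 186} = \sqrt{-41} = i \sqrt{41}$)
$j = \frac{137}{944} + i \sqrt{41}$ ($j = i \sqrt{41} - \frac{137}{2 \left(-472\right)} = i \sqrt{41} - - \frac{137}{944} = i \sqrt{41} + \frac{137}{944} = \frac{137}{944} + i \sqrt{41} \approx 0.14513 + 6.4031 i$)
$Q{\left(-223,-146 \right)} + j = - 146 \left(1 - 223\right) + \left(\frac{137}{944} + i \sqrt{41}\right) = \left(-146\right) \left(-222\right) + \left(\frac{137}{944} + i \sqrt{41}\right) = 32412 + \left(\frac{137}{944} + i \sqrt{41}\right) = \frac{30597065}{944} + i \sqrt{41}$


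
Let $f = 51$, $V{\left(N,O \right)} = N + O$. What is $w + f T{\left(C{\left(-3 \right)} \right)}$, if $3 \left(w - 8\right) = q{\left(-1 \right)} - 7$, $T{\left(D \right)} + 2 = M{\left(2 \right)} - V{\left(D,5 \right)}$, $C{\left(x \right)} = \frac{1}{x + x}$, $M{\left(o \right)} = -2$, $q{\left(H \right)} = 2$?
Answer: $- \frac{2665}{6} \approx -444.17$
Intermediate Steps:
$C{\left(x \right)} = \frac{1}{2 x}$
$T{\left(D \right)} = -9 - D$ ($T{\left(D \right)} = -2 - \left(7 + D\right) = -9 - D$)
$w = \frac{19}{3}$ ($w = 8 + \frac{2 - 7}{3} = 8 + \frac{1}{3} \left(-5\right) = 8 - \frac{5}{3} = \frac{19}{3} \approx 6.3333$)
$w + f T{\left(C{\left(-3 \right)} \right)} = \frac{19}{3} + 51 \left(-9 - \frac{1}{2 \left(-3\right)}\right) = \frac{19}{3} + 51 \left(-9 - \frac{1}{2} \left(- \frac{1}{3}\right)\right) = \frac{19}{3} + 51 \left(-9 - - \frac{1}{6}\right) = \frac{19}{3} + 51 \left(-9 + \frac{1}{6}\right) = \frac{19}{3} + 51 \left(- \frac{53}{6}\right) = \frac{19}{3} - \frac{901}{2} = - \frac{2665}{6}$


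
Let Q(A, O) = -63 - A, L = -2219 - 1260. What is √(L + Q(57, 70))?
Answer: I*√3599 ≈ 59.992*I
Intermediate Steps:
L = -3479
√(L + Q(57, 70)) = √(-3479 + (-63 - 1*57)) = √(-3479 + (-63 - 57)) = √(-3479 - 120) = √(-3599) = I*√3599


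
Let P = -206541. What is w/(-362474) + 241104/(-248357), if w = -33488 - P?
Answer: -130372855217/90022955218 ≈ -1.4482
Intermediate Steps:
w = 173053 (w = -33488 - 1*(-206541) = -33488 + 206541 = 173053)
w/(-362474) + 241104/(-248357) = 173053/(-362474) + 241104/(-248357) = 173053*(-1/362474) + 241104*(-1/248357) = -173053/362474 - 241104/248357 = -130372855217/90022955218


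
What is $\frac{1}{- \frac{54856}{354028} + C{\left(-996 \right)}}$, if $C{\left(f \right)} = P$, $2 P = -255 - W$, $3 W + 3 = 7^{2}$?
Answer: $- \frac{531042}{71861461} \approx -0.0073898$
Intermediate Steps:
$W = \frac{46}{3}$ ($W = -1 + \frac{7^{2}}{3} = -1 + \frac{1}{3} \cdot 49 = -1 + \frac{49}{3} = \frac{46}{3} \approx 15.333$)
$P = - \frac{811}{6}$ ($P = \frac{-255 - \frac{46}{3}}{2} = \frac{1}{2} \left(- \frac{811}{3}\right) = - \frac{811}{6} \approx -135.17$)
$C{\left(f \right)} = - \frac{811}{6}$
$\frac{1}{- \frac{54856}{354028} + C{\left(-996 \right)}} = \frac{1}{- \frac{54856}{354028} - \frac{811}{6}} = \frac{1}{\left(-54856\right) \frac{1}{354028} - \frac{811}{6}} = \frac{1}{- \frac{13714}{88507} - \frac{811}{6}} = \frac{1}{- \frac{71861461}{531042}} = - \frac{531042}{71861461}$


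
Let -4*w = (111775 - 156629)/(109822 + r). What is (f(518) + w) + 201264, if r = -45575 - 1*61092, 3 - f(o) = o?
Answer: 1266748617/6310 ≈ 2.0075e+5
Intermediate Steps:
f(o) = 3 - o
r = -106667 (r = -45575 - 61092 = -106667)
w = 22427/6310 (w = -(111775 - 156629)/(4*(109822 - 106667)) = -(-22427)/(2*3155) = -1/4*(-44854/3155) = 22427/6310 ≈ 3.5542)
(f(518) + w) + 201264 = ((3 - 1*518) + 22427/6310) + 201264 = ((3 - 518) + 22427/6310) + 201264 = (-515 + 22427/6310) + 201264 = -3227223/6310 + 201264 = 1266748617/6310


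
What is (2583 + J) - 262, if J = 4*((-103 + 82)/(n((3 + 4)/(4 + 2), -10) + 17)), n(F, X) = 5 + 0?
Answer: 25489/11 ≈ 2317.2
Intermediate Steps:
n(F, X) = 5
J = -42/11 (J = 4*((-103 + 82)/(5 + 17)) = 4*(-21/22) = -42/11 ≈ -3.8182)
(2583 + J) - 262 = (2583 - 42/11) - 262 = 28371/11 - 262 = 25489/11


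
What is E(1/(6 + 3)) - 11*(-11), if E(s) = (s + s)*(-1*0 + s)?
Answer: 9803/81 ≈ 121.02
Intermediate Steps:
E(s) = 2*s² (E(s) = (2*s)*(0 + s) = (2*s)*s = 2*s²)
E(1/(6 + 3)) - 11*(-11) = 2*(1/(6 + 3))² - 11*(-11) = 2*(1/9)² + 121 = 2*(⅑)² + 121 = 2*(1/81) + 121 = 2/81 + 121 = 9803/81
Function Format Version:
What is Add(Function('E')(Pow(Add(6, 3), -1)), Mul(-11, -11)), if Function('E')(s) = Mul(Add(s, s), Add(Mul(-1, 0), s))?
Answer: Rational(9803, 81) ≈ 121.02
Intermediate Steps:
Function('E')(s) = Mul(2, Pow(s, 2)) (Function('E')(s) = Mul(Mul(2, s), Add(0, s)) = Mul(Mul(2, s), s) = Mul(2, Pow(s, 2)))
Add(Function('E')(Pow(Add(6, 3), -1)), Mul(-11, -11)) = Add(Mul(2, Pow(Pow(Add(6, 3), -1), 2)), Mul(-11, -11)) = Add(Mul(2, Pow(Pow(9, -1), 2)), 121) = Add(Mul(2, Pow(Rational(1, 9), 2)), 121) = Add(Mul(2, Rational(1, 81)), 121) = Add(Rational(2, 81), 121) = Rational(9803, 81)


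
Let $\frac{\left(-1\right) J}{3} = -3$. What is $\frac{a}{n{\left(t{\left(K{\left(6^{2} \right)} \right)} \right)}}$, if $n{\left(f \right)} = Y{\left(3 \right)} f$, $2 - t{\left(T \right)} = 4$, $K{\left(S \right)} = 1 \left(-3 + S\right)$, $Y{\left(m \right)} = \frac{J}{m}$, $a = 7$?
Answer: $- \frac{7}{6} \approx -1.1667$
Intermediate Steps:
$J = 9$ ($J = \left(-3\right) \left(-3\right) = 9$)
$Y{\left(m \right)} = \frac{9}{m}$
$K{\left(S \right)} = -3 + S$
$t{\left(T \right)} = -2$ ($t{\left(T \right)} = 2 - 4 = -2$)
$n{\left(f \right)} = 3 f$ ($n{\left(f \right)} = \frac{9}{3} f = 9 \cdot \frac{1}{3} f = 3 f$)
$\frac{a}{n{\left(t{\left(K{\left(6^{2} \right)} \right)} \right)}} = \frac{1}{3 \left(-2\right)} 7 = \frac{1}{-6} \cdot 7 = \left(- \frac{1}{6}\right) 7 = - \frac{7}{6}$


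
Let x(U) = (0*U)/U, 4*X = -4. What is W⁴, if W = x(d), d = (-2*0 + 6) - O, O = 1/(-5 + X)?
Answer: 0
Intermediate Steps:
X = -1 (X = (¼)*(-4) = -1)
O = -⅙ (O = 1/(-5 - 1) = 1/(-6) = -⅙ ≈ -0.16667)
d = 37/6 (d = (-2*0 + 6) - 1*(-⅙) = (0 + 6) + ⅙ = 6 + ⅙ = 37/6 ≈ 6.1667)
x(U) = 0 (x(U) = 0/U = 0)
W = 0
W⁴ = 0⁴ = 0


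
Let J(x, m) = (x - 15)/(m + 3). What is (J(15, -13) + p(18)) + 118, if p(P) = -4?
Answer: 114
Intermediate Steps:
J(x, m) = (-15 + x)/(3 + m)
(J(15, -13) + p(18)) + 118 = ((-15 + 15)/(3 - 13) - 4) + 118 = (0/(-10) - 4) + 118 = (-⅒*0 - 4) + 118 = (0 - 4) + 118 = -4 + 118 = 114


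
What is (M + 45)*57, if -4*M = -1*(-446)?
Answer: -7581/2 ≈ -3790.5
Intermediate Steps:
M = -223/2 (M = -(-1)*(-446)/4 = -¼*446 = -223/2 ≈ -111.50)
(M + 45)*57 = (-223/2 + 45)*57 = -133/2*57 = -7581/2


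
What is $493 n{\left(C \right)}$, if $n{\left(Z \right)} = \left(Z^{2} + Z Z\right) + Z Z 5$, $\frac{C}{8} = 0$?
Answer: $0$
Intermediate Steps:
$C = 0$ ($C = 8 \cdot 0 = 0$)
$n{\left(Z \right)} = 7 Z^{2}$ ($n{\left(Z \right)} = \left(Z^{2} + Z^{2}\right) + Z^{2} \cdot 5 = 2 Z^{2} + 5 Z^{2} = 7 Z^{2}$)
$493 n{\left(C \right)} = 493 \cdot 7 \cdot 0^{2} = 493 \cdot 7 \cdot 0 = 493 \cdot 0 = 0$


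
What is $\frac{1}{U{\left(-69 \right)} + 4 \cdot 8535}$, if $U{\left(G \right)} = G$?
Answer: $\frac{1}{34071} \approx 2.935 \cdot 10^{-5}$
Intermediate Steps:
$\frac{1}{U{\left(-69 \right)} + 4 \cdot 8535} = \frac{1}{-69 + 4 \cdot 8535} = \frac{1}{-69 + 34140} = \frac{1}{34071}$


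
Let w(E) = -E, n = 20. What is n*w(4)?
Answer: -80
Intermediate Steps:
n*w(4) = 20*(-1*4) = 20*(-4) = -80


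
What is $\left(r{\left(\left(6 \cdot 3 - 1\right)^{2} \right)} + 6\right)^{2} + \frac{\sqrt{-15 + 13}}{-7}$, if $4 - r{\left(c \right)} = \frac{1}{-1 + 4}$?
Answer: $\frac{841}{9} - \frac{i \sqrt{2}}{7} \approx 93.444 - 0.20203 i$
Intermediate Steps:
$r{\left(c \right)} = \frac{11}{3}$ ($r{\left(c \right)} = 4 - \frac{1}{-1 + 4} = 4 - \frac{1}{3} = \frac{11}{3}$)
$\left(r{\left(\left(6 \cdot 3 - 1\right)^{2} \right)} + 6\right)^{2} + \frac{\sqrt{-15 + 13}}{-7} = \left(\frac{11}{3} + 6\right)^{2} + \frac{\sqrt{-15 + 13}}{-7} = \left(\frac{29}{3}\right)^{2} + \sqrt{-2} \left(- \frac{1}{7}\right) = \frac{841}{9} + i \sqrt{2} \left(- \frac{1}{7}\right) = \frac{841}{9} - \frac{i \sqrt{2}}{7}$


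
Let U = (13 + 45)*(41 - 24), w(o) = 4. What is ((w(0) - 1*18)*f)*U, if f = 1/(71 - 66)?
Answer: -13804/5 ≈ -2760.8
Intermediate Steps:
f = ⅕ (f = 1/5 = ⅕ ≈ 0.20000)
U = 986 (U = 58*17 = 986)
((w(0) - 1*18)*f)*U = ((4 - 1*18)*(⅕))*986 = ((4 - 18)*(⅕))*986 = -14*⅕*986 = -14/5*986 = -13804/5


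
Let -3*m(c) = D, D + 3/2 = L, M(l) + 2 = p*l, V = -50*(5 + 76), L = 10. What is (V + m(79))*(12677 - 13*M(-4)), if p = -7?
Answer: -100015821/2 ≈ -5.0008e+7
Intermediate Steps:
V = -4050 (V = -50*81 = -4050)
M(l) = -2 - 7*l
D = 17/2 (D = -3/2 + 10 = 17/2 ≈ 8.5000)
m(c) = -17/6 (m(c) = -1/3*17/2 = -17/6)
(V + m(79))*(12677 - 13*M(-4)) = (-4050 - 17/6)*(12677 - 13*(-2 - 7*(-4))) = -24317*(12677 - 13*(-2 + 28))/6 = -24317*(12677 - 13*26)/6 = -24317*(12677 - 338)/6 = -24317/6*12339 = -100015821/2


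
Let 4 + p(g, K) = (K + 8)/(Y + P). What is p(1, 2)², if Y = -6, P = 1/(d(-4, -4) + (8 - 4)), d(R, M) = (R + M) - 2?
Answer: 43264/1369 ≈ 31.603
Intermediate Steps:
d(R, M) = -2 + M + R (d(R, M) = (M + R) - 2 = -2 + M + R)
P = -⅙ (P = 1/((-2 - 4 - 4) + (8 - 4)) = 1/(-10 + 4) = 1/(-6) = -⅙ ≈ -0.16667)
p(g, K) = -196/37 - 6*K/37 (p(g, K) = -4 + (K + 8)/(-6 - ⅙) = -4 + (8 + K)/(-37/6) = -4 + (8 + K)*(-6/37) = -4 + (-48/37 - 6*K/37) = -196/37 - 6*K/37)
p(1, 2)² = (-196/37 - 6/37*2)² = (-196/37 - 12/37)² = (-208/37)² = 43264/1369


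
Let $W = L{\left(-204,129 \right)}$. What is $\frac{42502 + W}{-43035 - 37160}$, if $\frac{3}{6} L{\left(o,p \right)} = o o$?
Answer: $- \frac{125734}{80195} \approx -1.5679$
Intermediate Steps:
$L{\left(o,p \right)} = 2 o^{2}$ ($L{\left(o,p \right)} = 2 o o = 2 o^{2}$)
$W = 83232$ ($W = 2 \left(-204\right)^{2} = 2 \cdot 41616 = 83232$)
$\frac{42502 + W}{-43035 - 37160} = \frac{42502 + 83232}{-43035 - 37160} = \frac{125734}{-80195} = 125734 \left(- \frac{1}{80195}\right) = - \frac{125734}{80195}$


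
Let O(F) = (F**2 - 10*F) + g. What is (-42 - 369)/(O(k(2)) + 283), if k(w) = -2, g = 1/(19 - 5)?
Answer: -1918/1433 ≈ -1.3385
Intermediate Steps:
g = 1/14 ≈ 0.071429
O(F) = 1/14 + F**2 - 10*F (O(F) = (F**2 - 10*F) + 1/14 = 1/14 + F**2 - 10*F)
(-42 - 369)/(O(k(2)) + 283) = (-42 - 369)/((1/14 + (-2)**2 - 10*(-2)) + 283) = -411/((1/14 + 4 + 20) + 283) = -411/(337/14 + 283) = -411/4299/14 = -411*14/4299 = -1918/1433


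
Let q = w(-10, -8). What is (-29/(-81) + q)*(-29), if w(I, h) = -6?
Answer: 13253/81 ≈ 163.62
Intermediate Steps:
q = -6
(-29/(-81) + q)*(-29) = (-29/(-81) - 6)*(-29) = (-29*(-1/81) - 6)*(-29) = (29/81 - 6)*(-29) = -457/81*(-29) = 13253/81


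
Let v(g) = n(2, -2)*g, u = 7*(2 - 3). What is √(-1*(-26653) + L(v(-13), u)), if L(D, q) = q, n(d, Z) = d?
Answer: √26646 ≈ 163.24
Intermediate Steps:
u = -7 (u = 7*(-1) = -7)
v(g) = 2*g
√(-1*(-26653) + L(v(-13), u)) = √(-1*(-26653) - 7) = √(26653 - 7) = √26646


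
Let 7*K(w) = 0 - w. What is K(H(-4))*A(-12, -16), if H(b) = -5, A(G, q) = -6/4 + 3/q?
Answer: -135/112 ≈ -1.2054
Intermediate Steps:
A(G, q) = -3/2 + 3/q (A(G, q) = -6*¼ + 3/q = -3/2 + 3/q)
K(w) = -w/7 (K(w) = (0 - w)/7 = (-w)/7 = -w/7)
K(H(-4))*A(-12, -16) = (-⅐*(-5))*(-3/2 + 3/(-16)) = 5*(-3/2 + 3*(-1/16))/7 = 5*(-3/2 - 3/16)/7 = (5/7)*(-27/16) = -135/112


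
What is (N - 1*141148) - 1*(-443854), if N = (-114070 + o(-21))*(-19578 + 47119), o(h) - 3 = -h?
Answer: -3140638180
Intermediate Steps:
o(h) = 3 - h
N = -3140940886 (N = (-114070 + (3 - 1*(-21)))*(-19578 + 47119) = (-114070 + (3 + 21))*27541 = (-114070 + 24)*27541 = -114046*27541 = -3140940886)
(N - 1*141148) - 1*(-443854) = (-3140940886 - 1*141148) - 1*(-443854) = (-3140940886 - 141148) + 443854 = -3141082034 + 443854 = -3140638180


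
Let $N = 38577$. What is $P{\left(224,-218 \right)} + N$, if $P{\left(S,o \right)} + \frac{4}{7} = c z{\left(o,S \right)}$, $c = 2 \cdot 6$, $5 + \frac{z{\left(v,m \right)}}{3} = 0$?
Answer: $\frac{268775}{7} \approx 38396.0$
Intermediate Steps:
$z{\left(v,m \right)} = -15$ ($z{\left(v,m \right)} = -15 + 3 \cdot 0 = -15 + 0 = -15$)
$c = 12$
$P{\left(S,o \right)} = - \frac{1264}{7}$ ($P{\left(S,o \right)} = - \frac{4}{7} + 12 \left(-15\right) = - \frac{4}{7} - 180 = - \frac{1264}{7}$)
$P{\left(224,-218 \right)} + N = - \frac{1264}{7} + 38577 = \frac{268775}{7}$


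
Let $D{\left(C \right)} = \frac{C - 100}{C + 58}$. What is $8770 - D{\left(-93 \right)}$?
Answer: $\frac{306757}{35} \approx 8764.5$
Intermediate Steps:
$D{\left(C \right)} = \frac{-100 + C}{58 + C}$
$8770 - D{\left(-93 \right)} = 8770 - \frac{-100 - 93}{58 - 93} = 8770 - \frac{1}{-35} \left(-193\right) = 8770 - \left(- \frac{1}{35}\right) \left(-193\right) = 8770 - \frac{193}{35} = \frac{306757}{35}$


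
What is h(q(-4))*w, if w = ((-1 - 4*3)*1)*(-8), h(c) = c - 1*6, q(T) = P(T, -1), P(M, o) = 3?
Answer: -312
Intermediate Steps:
q(T) = 3
h(c) = -6 + c (h(c) = c - 6 = -6 + c)
w = 104 (w = ((-1 - 12)*1)*(-8) = -13*1*(-8) = -13*(-8) = 104)
h(q(-4))*w = (-6 + 3)*104 = -3*104 = -312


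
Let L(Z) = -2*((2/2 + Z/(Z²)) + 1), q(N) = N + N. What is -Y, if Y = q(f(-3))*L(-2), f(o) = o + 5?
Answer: 12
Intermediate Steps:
f(o) = 5 + o
q(N) = 2*N
L(Z) = -4 - 2/Z (L(Z) = -2*((2*(½) + Z/Z²) + 1) = -2*((1 + 1/Z) + 1) = -2*(2 + 1/Z) = -4 - 2/Z)
Y = -12 (Y = (2*(5 - 3))*(-4 - 2/(-2)) = (2*2)*(-4 - 2*(-½)) = 4*(-4 + 1) = 4*(-3) = -12)
-Y = -1*(-12) = 12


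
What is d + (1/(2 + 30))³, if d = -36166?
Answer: -1185087487/32768 ≈ -36166.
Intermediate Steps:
d + (1/(2 + 30))³ = -36166 + (1/(2 + 30))³ = -36166 + (1/32)³ = -36166 + 1/32768 = -1185087487/32768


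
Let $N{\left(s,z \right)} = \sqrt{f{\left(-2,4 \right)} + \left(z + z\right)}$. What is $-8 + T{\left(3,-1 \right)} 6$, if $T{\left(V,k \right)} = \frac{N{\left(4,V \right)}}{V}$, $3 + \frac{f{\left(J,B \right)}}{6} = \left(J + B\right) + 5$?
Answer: $-8 + 2 \sqrt{30} \approx 2.9545$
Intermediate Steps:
$f{\left(J,B \right)} = 12 + 6 B + 6 J$ ($f{\left(J,B \right)} = -18 + 6 \left(\left(J + B\right) + 5\right) = -18 + 6 \left(\left(B + J\right) + 5\right) = -18 + 6 \left(5 + B + J\right) = -18 + \left(30 + 6 B + 6 J\right) = 12 + 6 B + 6 J$)
$N{\left(s,z \right)} = \sqrt{24 + 2 z}$ ($N{\left(s,z \right)} = \sqrt{\left(12 + 6 \cdot 4 + 6 \left(-2\right)\right) + \left(z + z\right)} = \sqrt{\left(12 + 24 - 12\right) + 2 z} = \sqrt{24 + 2 z}$)
$T{\left(V,k \right)} = \frac{\sqrt{24 + 2 V}}{V}$
$-8 + T{\left(3,-1 \right)} 6 = -8 + \frac{\sqrt{24 + 2 \cdot 3}}{3} \cdot 6 = -8 + \frac{\sqrt{24 + 6}}{3} \cdot 6 = -8 + \frac{\sqrt{30}}{3} \cdot 6 = -8 + 2 \sqrt{30}$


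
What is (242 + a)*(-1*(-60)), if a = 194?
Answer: 26160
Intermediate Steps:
(242 + a)*(-1*(-60)) = (242 + 194)*(-1*(-60)) = 436*60 = 26160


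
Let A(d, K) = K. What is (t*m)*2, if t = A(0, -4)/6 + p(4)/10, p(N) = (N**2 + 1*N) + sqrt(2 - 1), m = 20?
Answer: 172/3 ≈ 57.333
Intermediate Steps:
p(N) = 1 + N + N**2 (p(N) = (N**2 + N) + sqrt(1) = (N + N**2) + 1 = 1 + N + N**2)
t = 43/30 (t = -4/6 + (1 + 4 + 4**2)/10 = -4*1/6 + (1 + 4 + 16)*(1/10) = -2/3 + 21*(1/10) = -2/3 + 21/10 = 43/30 ≈ 1.4333)
(t*m)*2 = ((43/30)*20)*2 = (86/3)*2 = 172/3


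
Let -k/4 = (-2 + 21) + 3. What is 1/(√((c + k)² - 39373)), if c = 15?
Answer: -I*√8511/17022 ≈ -0.0054198*I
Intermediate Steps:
k = -88 (k = -4*((-2 + 21) + 3) = -4*(19 + 3) = -4*22 = -88)
1/(√((c + k)² - 39373)) = 1/(√((15 - 88)² - 39373)) = 1/(√((-73)² - 39373)) = 1/(√(5329 - 39373)) = 1/(√(-34044)) = 1/(2*I*√8511) = -I*√8511/17022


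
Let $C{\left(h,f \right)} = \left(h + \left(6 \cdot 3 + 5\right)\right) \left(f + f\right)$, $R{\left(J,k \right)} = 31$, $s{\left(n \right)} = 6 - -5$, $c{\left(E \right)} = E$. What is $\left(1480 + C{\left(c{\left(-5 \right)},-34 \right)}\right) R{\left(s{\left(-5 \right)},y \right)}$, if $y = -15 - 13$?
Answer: $7936$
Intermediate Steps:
$y = -28$
$s{\left(n \right)} = 11$ ($s{\left(n \right)} = 6 + 5 = 11$)
$C{\left(h,f \right)} = 2 f \left(23 + h\right)$ ($C{\left(h,f \right)} = \left(h + \left(18 + 5\right)\right) 2 f = \left(h + 23\right) 2 f = \left(23 + h\right) 2 f = 2 f \left(23 + h\right)$)
$\left(1480 + C{\left(c{\left(-5 \right)},-34 \right)}\right) R{\left(s{\left(-5 \right)},y \right)} = \left(1480 + 2 \left(-34\right) \left(23 - 5\right)\right) 31 = \left(1480 + 2 \left(-34\right) 18\right) 31 = \left(1480 - 1224\right) 31 = 256 \cdot 31 = 7936$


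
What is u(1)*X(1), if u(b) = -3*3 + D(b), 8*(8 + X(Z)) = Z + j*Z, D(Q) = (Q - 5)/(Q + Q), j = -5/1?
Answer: 187/2 ≈ 93.500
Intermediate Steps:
j = -5 (j = -5*1 = -5)
D(Q) = (-5 + Q)/(2*Q) (D(Q) = (-5 + Q)/((2*Q)) = (-5 + Q)*(1/(2*Q)) = (-5 + Q)/(2*Q))
X(Z) = -8 - Z/2 (X(Z) = -8 + (Z - 5*Z)/8 = -8 + (-4*Z)/8 = -8 - Z/2)
u(b) = -9 + (-5 + b)/(2*b) (u(b) = -3*3 + (-5 + b)/(2*b) = -9 + (-5 + b)/(2*b))
u(1)*X(1) = ((1/2)*(-5 - 17*1)/1)*(-8 - 1/2*1) = ((1/2)*1*(-5 - 17))*(-8 - 1/2) = ((1/2)*1*(-22))*(-17/2) = -11*(-17/2) = 187/2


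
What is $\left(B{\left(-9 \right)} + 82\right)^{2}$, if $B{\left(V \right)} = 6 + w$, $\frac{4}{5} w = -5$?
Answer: $\frac{106929}{16} \approx 6683.1$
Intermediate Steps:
$w = - \frac{25}{4}$ ($w = \frac{5}{4} \left(-5\right) = - \frac{25}{4} \approx -6.25$)
$B{\left(V \right)} = - \frac{1}{4}$ ($B{\left(V \right)} = 6 - \frac{25}{4} = - \frac{1}{4}$)
$\left(B{\left(-9 \right)} + 82\right)^{2} = \left(- \frac{1}{4} + 82\right)^{2} = \left(\frac{327}{4}\right)^{2} = \frac{106929}{16}$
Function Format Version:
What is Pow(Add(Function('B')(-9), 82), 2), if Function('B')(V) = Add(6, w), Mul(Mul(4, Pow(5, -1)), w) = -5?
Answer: Rational(106929, 16) ≈ 6683.1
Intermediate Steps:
w = Rational(-25, 4) (w = Mul(Rational(5, 4), -5) = Rational(-25, 4) ≈ -6.2500)
Function('B')(V) = Rational(-1, 4) (Function('B')(V) = Add(6, Rational(-25, 4)) = Rational(-1, 4))
Pow(Add(Function('B')(-9), 82), 2) = Pow(Add(Rational(-1, 4), 82), 2) = Pow(Rational(327, 4), 2) = Rational(106929, 16)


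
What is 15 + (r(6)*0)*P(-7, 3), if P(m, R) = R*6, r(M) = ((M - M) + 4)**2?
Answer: 15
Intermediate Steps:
r(M) = 16 (r(M) = (0 + 4)**2 = 4**2 = 16)
P(m, R) = 6*R
15 + (r(6)*0)*P(-7, 3) = 15 + (16*0)*(6*3) = 15 + 0*18 = 15 + 0 = 15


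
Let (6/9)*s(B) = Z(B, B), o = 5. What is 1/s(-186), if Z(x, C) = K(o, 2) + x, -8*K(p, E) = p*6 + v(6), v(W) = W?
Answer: -4/1143 ≈ -0.0034996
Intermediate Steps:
K(p, E) = -3/4 - 3*p/4 (K(p, E) = -(p*6 + 6)/8 = -(6*p + 6)/8 = -(6 + 6*p)/8 = -3/4 - 3*p/4)
Z(x, C) = -9/2 + x (Z(x, C) = (-3/4 - 3/4*5) + x = (-3/4 - 15/4) + x = -9/2 + x)
s(B) = -27/4 + 3*B/2 (s(B) = 3*(-9/2 + B)/2 = -27/4 + 3*B/2)
1/s(-186) = 1/(-27/4 + (3/2)*(-186)) = 1/(-27/4 - 279) = 1/(-1143/4) = -4/1143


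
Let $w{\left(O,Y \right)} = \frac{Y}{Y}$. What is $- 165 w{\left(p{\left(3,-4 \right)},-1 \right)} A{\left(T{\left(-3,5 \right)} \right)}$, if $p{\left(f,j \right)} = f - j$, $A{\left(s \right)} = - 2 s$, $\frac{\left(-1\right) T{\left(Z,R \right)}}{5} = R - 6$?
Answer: $1650$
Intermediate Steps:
$T{\left(Z,R \right)} = 30 - 5 R$ ($T{\left(Z,R \right)} = - 5 \left(R - 6\right) = - 5 \left(-6 + R\right) = 30 - 5 R$)
$w{\left(O,Y \right)} = 1$
$- 165 w{\left(p{\left(3,-4 \right)},-1 \right)} A{\left(T{\left(-3,5 \right)} \right)} = - 165 \cdot 1 \left(- 2 \left(30 - 25\right)\right) = - 165 \cdot 1 \left(\left(-2\right) 5\right) = - 165 \cdot 1 \left(-10\right) = \left(-165\right) \left(-10\right) = 1650$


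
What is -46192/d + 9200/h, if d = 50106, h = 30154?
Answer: -232974592/377724081 ≈ -0.61679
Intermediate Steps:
-46192/d + 9200/h = -46192/50106 + 9200/30154 = -46192*1/50106 + 9200*(1/30154) = -23096/25053 + 4600/15077 = -232974592/377724081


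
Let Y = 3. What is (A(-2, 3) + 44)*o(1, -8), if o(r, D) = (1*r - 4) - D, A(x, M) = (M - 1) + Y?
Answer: 245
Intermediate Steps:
A(x, M) = 2 + M (A(x, M) = (M - 1) + 3 = (-1 + M) + 3 = 2 + M)
o(r, D) = -4 + r - D (o(r, D) = (r - 4) - D = (-4 + r) - D = -4 + r - D)
(A(-2, 3) + 44)*o(1, -8) = ((2 + 3) + 44)*(-4 + 1 - 1*(-8)) = (5 + 44)*(-4 + 1 + 8) = 49*5 = 245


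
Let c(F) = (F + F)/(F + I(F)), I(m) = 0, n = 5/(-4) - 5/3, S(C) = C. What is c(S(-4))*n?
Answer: -35/6 ≈ -5.8333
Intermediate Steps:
n = -35/12 (n = 5*(-¼) - 5*⅓ = -5/4 - 5/3 = -35/12 ≈ -2.9167)
c(F) = 2 (c(F) = (F + F)/(F + 0) = (2*F)/F = 2)
c(S(-4))*n = 2*(-35/12) = -35/6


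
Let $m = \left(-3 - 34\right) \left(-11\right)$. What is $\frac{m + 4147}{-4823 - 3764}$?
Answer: $- \frac{4554}{8587} \approx -0.53034$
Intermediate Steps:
$m = 407$ ($m = \left(-37\right) \left(-11\right) = 407$)
$\frac{m + 4147}{-4823 - 3764} = \frac{407 + 4147}{-4823 - 3764} = \frac{4554}{-4823 - 3764} = \frac{4554}{-8587} = 4554 \left(- \frac{1}{8587}\right) = - \frac{4554}{8587}$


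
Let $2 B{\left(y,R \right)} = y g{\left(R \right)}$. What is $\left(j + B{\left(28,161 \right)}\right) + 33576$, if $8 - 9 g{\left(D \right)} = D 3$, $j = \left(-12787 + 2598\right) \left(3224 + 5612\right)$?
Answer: $- \frac{809974502}{9} \approx -8.9997 \cdot 10^{7}$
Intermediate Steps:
$j = -90030004$ ($j = \left(-10189\right) 8836 = -90030004$)
$g{\left(D \right)} = \frac{8}{9} - \frac{D}{3}$ ($g{\left(D \right)} = \frac{8}{9} - \frac{D 3}{9} = \frac{8}{9} - \frac{3 D}{9} = \frac{8}{9} - \frac{D}{3}$)
$B{\left(y,R \right)} = \frac{y \left(\frac{8}{9} - \frac{R}{3}\right)}{2}$
$\left(j + B{\left(28,161 \right)}\right) + 33576 = \left(-90030004 + \frac{1}{18} \cdot 28 \left(8 - 483\right)\right) + 33576 = \left(-90030004 + \frac{1}{18} \cdot 28 \left(-475\right)\right) + 33576 = \left(-90030004 - \frac{6650}{9}\right) + 33576 = - \frac{810276686}{9} + 33576 = - \frac{809974502}{9}$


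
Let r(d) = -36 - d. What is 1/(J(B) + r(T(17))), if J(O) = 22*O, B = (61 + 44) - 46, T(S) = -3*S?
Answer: 1/1313 ≈ 0.00076161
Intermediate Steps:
B = 59 (B = 105 - 46 = 59)
1/(J(B) + r(T(17))) = 1/(22*59 + (-36 - (-3)*17)) = 1/(1298 + (-36 - 1*(-51))) = 1/(1298 + (-36 + 51)) = 1/(1298 + 15) = 1/1313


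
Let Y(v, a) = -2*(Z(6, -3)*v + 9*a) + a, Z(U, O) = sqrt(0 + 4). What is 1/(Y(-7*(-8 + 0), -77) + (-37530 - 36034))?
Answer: -1/72479 ≈ -1.3797e-5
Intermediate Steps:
Z(U, O) = 2 (Z(U, O) = sqrt(4) = 2)
Y(v, a) = -17*a - 4*v (Y(v, a) = -2*(2*v + 9*a) + a = (-18*a - 4*v) + a = -17*a - 4*v)
1/(Y(-7*(-8 + 0), -77) + (-37530 - 36034)) = 1/((-17*(-77) - (-28)*(-8 + 0)) + (-37530 - 36034)) = 1/((1309 - (-28)*(-8)) - 73564) = 1/((1309 - 4*56) - 73564) = 1/((1309 - 224) - 73564) = 1/(1085 - 73564) = 1/(-72479) = -1/72479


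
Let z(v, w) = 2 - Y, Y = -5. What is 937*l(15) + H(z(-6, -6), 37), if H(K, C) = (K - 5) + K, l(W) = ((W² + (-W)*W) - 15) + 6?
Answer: -8424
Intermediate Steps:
z(v, w) = 7 (z(v, w) = 2 - 1*(-5) = 2 + 5 = 7)
l(W) = -9 (l(W) = ((W² - W²) - 15) + 6 = (0 - 15) + 6 = -15 + 6 = -9)
H(K, C) = -5 + 2*K (H(K, C) = (-5 + K) + K = -5 + 2*K)
937*l(15) + H(z(-6, -6), 37) = 937*(-9) + (-5 + 2*7) = -8433 + (-5 + 14) = -8433 + 9 = -8424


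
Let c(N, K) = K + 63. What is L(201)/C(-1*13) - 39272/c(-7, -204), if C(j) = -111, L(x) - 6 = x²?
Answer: -446065/5217 ≈ -85.502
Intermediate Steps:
L(x) = 6 + x²
c(N, K) = 63 + K
L(201)/C(-1*13) - 39272/c(-7, -204) = (6 + 201²)/(-111) - 39272/(63 - 204) = (6 + 40401)*(-1/111) - 39272/(-141) = 40407*(-1/111) - 39272*(-1/141) = -13469/37 + 39272/141 = -446065/5217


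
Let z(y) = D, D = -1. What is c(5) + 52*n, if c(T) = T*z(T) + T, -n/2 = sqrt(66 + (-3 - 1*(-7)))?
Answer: -104*sqrt(70) ≈ -870.13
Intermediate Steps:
z(y) = -1
n = -2*sqrt(70) (n = -2*sqrt(66 + (-3 - 1*(-7))) = -2*sqrt(66 + (-3 + 7)) = -2*sqrt(66 + 4) = -2*sqrt(70) ≈ -16.733)
c(T) = 0 (c(T) = T*(-1) + T = -T + T = 0)
c(5) + 52*n = 0 + 52*(-2*sqrt(70)) = 0 - 104*sqrt(70) = -104*sqrt(70)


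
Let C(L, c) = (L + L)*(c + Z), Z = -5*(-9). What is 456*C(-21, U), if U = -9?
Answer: -689472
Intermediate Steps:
Z = 45
C(L, c) = 2*L*(45 + c) (C(L, c) = (L + L)*(c + 45) = (2*L)*(45 + c) = 2*L*(45 + c))
456*C(-21, U) = 456*(2*(-21)*(45 - 9)) = 456*(2*(-21)*36) = 456*(-1512) = -689472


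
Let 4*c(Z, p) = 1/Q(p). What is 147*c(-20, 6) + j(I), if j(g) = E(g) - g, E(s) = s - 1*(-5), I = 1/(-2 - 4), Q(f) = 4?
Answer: 227/16 ≈ 14.188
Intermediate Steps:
I = -⅙ (I = 1/(-6) = -⅙ ≈ -0.16667)
c(Z, p) = 1/16 (c(Z, p) = (¼)/4 = (¼)*(¼) = 1/16)
E(s) = 5 + s (E(s) = s + 5 = 5 + s)
j(g) = 5 (j(g) = (5 + g) - g = 5)
147*c(-20, 6) + j(I) = 147*(1/16) + 5 = 147/16 + 5 = 227/16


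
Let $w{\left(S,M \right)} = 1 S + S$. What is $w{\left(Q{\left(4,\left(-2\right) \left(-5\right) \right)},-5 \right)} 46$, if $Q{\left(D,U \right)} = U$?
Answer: $920$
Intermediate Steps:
$w{\left(S,M \right)} = 2 S$ ($w{\left(S,M \right)} = S + S = 2 S$)
$w{\left(Q{\left(4,\left(-2\right) \left(-5\right) \right)},-5 \right)} 46 = 2 \left(\left(-2\right) \left(-5\right)\right) 46 = 2 \cdot 10 \cdot 46 = 20 \cdot 46 = 920$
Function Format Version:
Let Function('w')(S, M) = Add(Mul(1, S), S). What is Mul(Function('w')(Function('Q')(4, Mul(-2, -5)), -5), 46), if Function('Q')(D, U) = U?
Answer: 920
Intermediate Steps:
Function('w')(S, M) = Mul(2, S) (Function('w')(S, M) = Add(S, S) = Mul(2, S))
Mul(Function('w')(Function('Q')(4, Mul(-2, -5)), -5), 46) = Mul(Mul(2, Mul(-2, -5)), 46) = Mul(Mul(2, 10), 46) = Mul(20, 46) = 920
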